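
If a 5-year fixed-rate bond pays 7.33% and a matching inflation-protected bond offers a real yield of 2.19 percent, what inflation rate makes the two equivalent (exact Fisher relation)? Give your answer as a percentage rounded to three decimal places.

(1 + π) = (1 + i)/(1 + r) = 1.07330 / 1.02190 = 1.050298
Break-even inflation = 1.050298 − 1 → 5.030%.

5.030%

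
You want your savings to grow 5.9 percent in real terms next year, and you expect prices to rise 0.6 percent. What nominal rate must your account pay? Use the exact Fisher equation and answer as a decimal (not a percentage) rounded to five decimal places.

0.06535

(1 + i) = (1 + r)(1 + π) = 1.05900 × 1.00600 = 1.065354
i = 1.065354 − 1, so the required nominal rate is 0.06535.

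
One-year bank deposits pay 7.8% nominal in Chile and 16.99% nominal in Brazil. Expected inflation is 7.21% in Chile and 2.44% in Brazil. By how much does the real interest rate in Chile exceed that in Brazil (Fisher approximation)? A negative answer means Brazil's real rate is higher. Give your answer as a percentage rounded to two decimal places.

Chile: 7.8% − 7.21% = 0.590%
Brazil: 16.99% − 2.44% = 14.550%
Differential = -13.960% → -13.96%.

-13.96%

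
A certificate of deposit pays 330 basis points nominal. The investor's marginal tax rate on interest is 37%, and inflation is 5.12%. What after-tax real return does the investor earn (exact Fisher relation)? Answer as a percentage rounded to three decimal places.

-2.893%

After-tax nominal return = 3.3% × (1 − 0.37) = 2.0790%.
1 + r = 1.02079 / 1.05120 = 0.971071
After-tax real rate = 0.971071 − 1 → -2.893%.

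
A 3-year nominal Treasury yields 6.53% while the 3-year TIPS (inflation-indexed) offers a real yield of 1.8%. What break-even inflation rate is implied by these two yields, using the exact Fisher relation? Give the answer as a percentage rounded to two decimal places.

4.65%

(1 + π) = (1 + i)/(1 + r) = 1.06530 / 1.01800 = 1.046464
Break-even inflation = 1.046464 − 1 → 4.65%.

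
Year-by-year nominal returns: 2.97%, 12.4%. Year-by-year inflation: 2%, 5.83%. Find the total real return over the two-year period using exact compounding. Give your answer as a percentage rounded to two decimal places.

Compound the nominal returns: 1.0297 × 1.1240 = 1.157383.
Compound inflation: 1.0200 × 1.0583 = 1.079466.
Deflate: 1.157383 / 1.079466 = 1.072181.
Total real return = 1.072181 − 1 → 7.22%.

7.22%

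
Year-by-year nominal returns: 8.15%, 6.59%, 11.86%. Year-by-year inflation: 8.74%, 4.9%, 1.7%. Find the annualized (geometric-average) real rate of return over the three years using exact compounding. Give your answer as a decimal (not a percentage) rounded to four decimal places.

Nominal growth factor = 1.0815 × 1.0659 × 1.1186 = 1.28948947
Price-level growth factor = 1.0874 × 1.0490 × 1.0170 = 1.16007420
Real growth factor = 1.28948947 / 1.16007420 = 1.11155775
Annualized real rate = 1.11155775^(1/3) − 1 = 3.5883% → 0.0359.

0.0359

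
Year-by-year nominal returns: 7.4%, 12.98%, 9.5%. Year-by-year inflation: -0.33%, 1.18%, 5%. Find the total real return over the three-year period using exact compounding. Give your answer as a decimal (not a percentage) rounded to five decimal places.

0.25479

Nominal growth factor = 1.0740 × 1.1298 × 1.0950 = 1.328679
Price-level growth factor = 0.9967 × 1.0118 × 1.0500 = 1.058884
Real growth factor = 1.328679 / 1.058884 = 1.254791
Total real return = 1.254791 − 1 → 0.25479.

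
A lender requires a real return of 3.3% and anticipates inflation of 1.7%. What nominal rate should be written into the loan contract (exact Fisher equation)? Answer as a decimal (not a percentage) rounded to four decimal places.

(1 + i) = (1 + r)(1 + π) = 1.03300 × 1.01700 = 1.050561
i = 1.050561 − 1, so the required nominal rate is 0.0506.

0.0506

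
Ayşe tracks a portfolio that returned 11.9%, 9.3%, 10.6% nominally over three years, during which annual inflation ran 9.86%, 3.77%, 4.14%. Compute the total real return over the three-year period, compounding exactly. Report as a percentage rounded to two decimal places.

13.94%

Nominal growth factor = 1.1190 × 1.0930 × 1.1060 = 1.352712
Price-level growth factor = 1.0986 × 1.0377 × 1.0414 = 1.187214
Real growth factor = 1.352712 / 1.187214 = 1.139400
Total real return = 1.139400 − 1 → 13.94%.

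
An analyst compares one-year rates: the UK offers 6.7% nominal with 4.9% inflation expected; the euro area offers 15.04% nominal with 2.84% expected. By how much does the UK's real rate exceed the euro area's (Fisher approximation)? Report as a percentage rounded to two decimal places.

-10.40%

The UK: 6.7% − 4.9% = 1.800%
The euro area: 15.04% − 2.84% = 12.200%
Differential = -10.400% → -10.40%.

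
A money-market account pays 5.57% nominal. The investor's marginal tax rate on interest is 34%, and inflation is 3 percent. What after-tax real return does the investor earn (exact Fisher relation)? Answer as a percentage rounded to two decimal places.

0.66%

After-tax nominal return = 5.57% × (1 − 0.34) = 3.6762%.
1 + r = 1.036762 / 1.03000 = 1.006565
After-tax real rate = 1.006565 − 1 → 0.66%.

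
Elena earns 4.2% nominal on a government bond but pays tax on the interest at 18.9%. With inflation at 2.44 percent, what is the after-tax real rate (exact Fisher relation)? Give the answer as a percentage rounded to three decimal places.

0.943%

After-tax nominal return = 4.2% × (1 − 0.189) = 3.4062%.
1 + r = 1.034062 / 1.02440 = 1.009432
After-tax real rate = 1.009432 − 1 → 0.943%.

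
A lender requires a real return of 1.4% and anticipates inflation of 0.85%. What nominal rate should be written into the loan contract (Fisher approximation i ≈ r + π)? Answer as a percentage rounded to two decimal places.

2.25%

i ≈ r + π = 1.4% + 0.85% = 2.25%.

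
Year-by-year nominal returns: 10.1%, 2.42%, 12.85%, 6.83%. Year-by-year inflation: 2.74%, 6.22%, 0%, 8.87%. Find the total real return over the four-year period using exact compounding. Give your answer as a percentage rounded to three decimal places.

14.423%

Nominal growth factor = 1.1010 × 1.0242 × 1.1285 × 1.0683 = 1.359461
Price-level growth factor = 1.0274 × 1.0622 × 1.0000 × 1.0887 = 1.188103
Real growth factor = 1.359461 / 1.188103 = 1.144229
Total real return = 1.144229 − 1 → 14.423%.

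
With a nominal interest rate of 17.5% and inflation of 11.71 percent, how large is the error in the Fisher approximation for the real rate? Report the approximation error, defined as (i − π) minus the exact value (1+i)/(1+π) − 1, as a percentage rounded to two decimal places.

0.61%

Approximate: r ≈ 17.500% − 11.710% = 5.7900%
Exact: (1 + 0.1750)/(1 + 0.1171) − 1 = 5.1831%
Error = 5.7900% − 5.1831% = 0.6069% → 0.61%.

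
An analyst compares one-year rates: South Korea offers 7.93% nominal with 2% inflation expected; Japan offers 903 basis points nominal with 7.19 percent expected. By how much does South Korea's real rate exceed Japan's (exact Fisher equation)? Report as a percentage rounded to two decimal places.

4.10%

South Korea: (1 + 0.0793)/(1 + 0.0200) − 1 = 5.8137%
Japan: (1 + 0.0903)/(1 + 0.0719) − 1 = 1.7166%
Differential = 5.8137% − 1.7166% = 4.0971% → 4.10%.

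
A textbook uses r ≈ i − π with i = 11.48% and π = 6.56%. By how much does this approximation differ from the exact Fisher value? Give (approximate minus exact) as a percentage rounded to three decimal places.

Approximate: r ≈ 11.480% − 6.560% = 4.9200%
Exact: (1 + 0.1148)/(1 + 0.0656) − 1 = 4.6171%
Error = 4.9200% − 4.6171% = 0.3029% → 0.303%.

0.303%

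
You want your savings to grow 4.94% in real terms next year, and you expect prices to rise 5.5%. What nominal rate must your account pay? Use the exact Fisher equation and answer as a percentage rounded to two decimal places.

(1 + i) = (1 + r)(1 + π) = 1.04940 × 1.05500 = 1.107117
i = 1.107117 − 1, so the required nominal rate is 10.71%.

10.71%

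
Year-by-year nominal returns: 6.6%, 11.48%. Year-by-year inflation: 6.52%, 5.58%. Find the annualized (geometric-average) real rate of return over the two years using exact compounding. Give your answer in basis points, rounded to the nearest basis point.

279 basis points

Nominal growth factor = 1.0660 × 1.1148 = 1.18837680
Price-level growth factor = 1.0652 × 1.0558 = 1.12463816
Real growth factor = 1.18837680 / 1.12463816 = 1.05667480
Annualized real rate = 1.05667480^(1/2) − 1 = 2.7947% → 279 basis points.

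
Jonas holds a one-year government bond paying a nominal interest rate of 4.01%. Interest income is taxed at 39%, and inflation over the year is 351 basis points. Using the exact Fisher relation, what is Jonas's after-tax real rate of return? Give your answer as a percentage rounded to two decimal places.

-1.03%

After-tax nominal return = 4.01% × (1 − 0.39) = 2.4461%.
1 + r = 1.024461 / 1.03510 = 0.989722
After-tax real rate = 0.989722 − 1 → -1.03%.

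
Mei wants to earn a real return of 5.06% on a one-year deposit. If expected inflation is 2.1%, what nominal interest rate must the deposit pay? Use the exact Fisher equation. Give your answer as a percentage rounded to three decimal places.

(1 + i) = (1 + r)(1 + π) = 1.05060 × 1.02100 = 1.0726626
i = 1.0726626 − 1, so the required nominal rate is 7.266%.

7.266%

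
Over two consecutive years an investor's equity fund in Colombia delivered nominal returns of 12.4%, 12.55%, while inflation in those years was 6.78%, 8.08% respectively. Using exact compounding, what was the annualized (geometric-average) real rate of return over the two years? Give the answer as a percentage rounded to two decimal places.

4.70%

Compound the nominal returns: 1.1240 × 1.1255 = 1.26506200.
Compound inflation: 1.0678 × 1.0808 = 1.15407824.
Deflate: 1.26506200 / 1.15407824 = 1.09616658.
Annualized real rate = 1.09616658^(1/2) − 1 = 4.6980% → 4.70%.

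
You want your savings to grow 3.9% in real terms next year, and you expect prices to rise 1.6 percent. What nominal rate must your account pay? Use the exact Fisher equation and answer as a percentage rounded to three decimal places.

5.562%

(1 + i) = (1 + r)(1 + π) = 1.03900 × 1.01600 = 1.055624
i = 1.055624 − 1, so the required nominal rate is 5.562%.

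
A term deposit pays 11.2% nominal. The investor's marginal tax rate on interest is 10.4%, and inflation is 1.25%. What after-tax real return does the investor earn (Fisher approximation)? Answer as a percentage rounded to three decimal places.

After-tax nominal return = 11.2% × (1 − 0.104) = 10.0352%.
r ≈ 10.0352% − 1.25% → 8.785%.

8.785%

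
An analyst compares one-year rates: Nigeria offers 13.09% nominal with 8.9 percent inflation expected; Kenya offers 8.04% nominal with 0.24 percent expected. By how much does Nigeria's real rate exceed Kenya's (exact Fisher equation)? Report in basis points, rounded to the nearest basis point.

Nigeria: (1 + 0.1309)/(1 + 0.0890) − 1 = 3.8476%
Kenya: (1 + 0.0804)/(1 + 0.0024) − 1 = 7.7813%
Differential = 3.8476% − 7.7813% = -3.9338% → -393 basis points.

-393 basis points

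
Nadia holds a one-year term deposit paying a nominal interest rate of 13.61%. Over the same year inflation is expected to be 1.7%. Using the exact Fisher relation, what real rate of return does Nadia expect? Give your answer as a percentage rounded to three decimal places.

11.711%

By the Fisher relation, 1 + r = (1 + i)/(1 + π).
1 + r = 1.13610 / 1.01700 = 1.117109
r = 1.117109 − 1 = 11.7109%, i.e. 11.711%.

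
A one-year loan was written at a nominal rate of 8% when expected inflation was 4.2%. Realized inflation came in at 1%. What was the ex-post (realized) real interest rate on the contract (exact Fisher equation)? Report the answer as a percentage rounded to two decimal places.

Ex-post: (1 + 0.0800)/(1 + 0.0100) − 1 = 6.9307%
So the realized real rate is 6.93%.

6.93%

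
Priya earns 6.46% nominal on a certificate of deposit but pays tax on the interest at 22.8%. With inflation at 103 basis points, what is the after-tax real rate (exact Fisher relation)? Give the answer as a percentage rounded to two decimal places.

3.92%

After-tax nominal return = 6.46% × (1 − 0.228) = 4.98712%.
1 + r = 1.0498712 / 1.01030 = 1.039168
After-tax real rate = 1.039168 − 1 → 3.92%.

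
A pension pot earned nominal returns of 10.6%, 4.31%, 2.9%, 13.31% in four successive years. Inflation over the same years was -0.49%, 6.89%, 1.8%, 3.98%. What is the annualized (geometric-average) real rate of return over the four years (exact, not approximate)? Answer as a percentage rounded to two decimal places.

4.55%

Nominal growth factor = 1.1060 × 1.0431 × 1.0290 × 1.1331 = 1.34513133
Price-level growth factor = 0.9951 × 1.0689 × 1.0180 × 1.0398 = 1.12590408
Real growth factor = 1.34513133 / 1.12590408 = 1.19471218
Annualized real rate = 1.19471218^(1/4) − 1 = 4.5480% → 4.55%.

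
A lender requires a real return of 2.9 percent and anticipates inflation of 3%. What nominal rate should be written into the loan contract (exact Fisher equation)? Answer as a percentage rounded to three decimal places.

(1 + i) = (1 + r)(1 + π) = 1.02900 × 1.03000 = 1.05987
i = 1.05987 − 1, so the required nominal rate is 5.987%.

5.987%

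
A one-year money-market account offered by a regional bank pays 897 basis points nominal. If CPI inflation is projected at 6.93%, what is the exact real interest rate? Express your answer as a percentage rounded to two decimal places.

1.91%

By the Fisher identity, 1 + r = (1 + i)/(1 + π).
1 + r = 1.08970 / 1.06930 = 1.019078
r = 1.019078 − 1 = 1.9078%, i.e. 1.91%.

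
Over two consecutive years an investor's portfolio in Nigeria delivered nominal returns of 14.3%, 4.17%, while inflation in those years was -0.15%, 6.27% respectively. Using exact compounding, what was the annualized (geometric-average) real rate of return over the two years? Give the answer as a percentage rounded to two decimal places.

Nominal growth factor = 1.1430 × 1.0417 = 1.19066310
Price-level growth factor = 0.9985 × 1.0627 = 1.06110595
Real growth factor = 1.19066310 / 1.06110595 = 1.12209634
Annualized real rate = 1.12209634^(1/2) − 1 = 5.9290% → 5.93%.

5.93%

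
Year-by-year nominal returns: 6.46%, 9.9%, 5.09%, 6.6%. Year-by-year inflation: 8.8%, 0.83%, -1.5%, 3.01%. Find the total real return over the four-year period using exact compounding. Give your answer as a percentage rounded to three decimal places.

Nominal growth factor = 1.0646 × 1.0990 × 1.0509 × 1.0660 = 1.310698
Price-level growth factor = 1.0880 × 1.0083 × 0.9850 × 1.0301 = 1.113100
Real growth factor = 1.310698 / 1.113100 = 1.177520
Total real return = 1.177520 − 1 → 17.752%.

17.752%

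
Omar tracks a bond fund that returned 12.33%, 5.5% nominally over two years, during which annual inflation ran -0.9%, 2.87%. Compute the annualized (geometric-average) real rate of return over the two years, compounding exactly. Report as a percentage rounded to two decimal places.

7.82%

Compound the nominal returns: 1.1233 × 1.0550 = 1.18508150.
Compound inflation: 0.9910 × 1.0287 = 1.01944170.
Deflate: 1.18508150 / 1.01944170 = 1.16248090.
Annualized real rate = 1.16248090^(1/2) − 1 = 7.8184% → 7.82%.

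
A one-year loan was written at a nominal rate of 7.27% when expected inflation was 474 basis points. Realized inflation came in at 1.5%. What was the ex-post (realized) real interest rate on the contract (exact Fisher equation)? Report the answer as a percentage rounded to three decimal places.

Ex-post: (1 + 0.0727)/(1 + 0.0150) − 1 = 5.6847%
So the realized real rate is 5.685%.

5.685%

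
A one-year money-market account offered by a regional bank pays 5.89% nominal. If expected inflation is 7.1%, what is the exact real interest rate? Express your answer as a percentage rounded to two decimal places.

-1.13%

By the Fisher equation, 1 + r = (1 + i)/(1 + π).
1 + r = 1.05890 / 1.07100 = 0.988702
r = 0.988702 − 1 = -1.1298%, i.e. -1.13%.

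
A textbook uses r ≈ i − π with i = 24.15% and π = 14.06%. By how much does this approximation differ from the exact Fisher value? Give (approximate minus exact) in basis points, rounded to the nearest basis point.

Approximate: r ≈ 24.150% − 14.060% = 10.0900%
Exact: (1 + 0.2415)/(1 + 0.1406) − 1 = 8.8462%
Error = 10.0900% − 8.8462% = 1.2438% → 124 basis points.

124 basis points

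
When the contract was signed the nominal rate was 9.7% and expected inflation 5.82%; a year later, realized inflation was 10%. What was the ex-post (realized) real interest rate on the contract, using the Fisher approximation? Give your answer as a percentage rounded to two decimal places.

-0.30%

Ex-post: 9.7% − 10% = -0.300%
So the realized real rate is -0.30%.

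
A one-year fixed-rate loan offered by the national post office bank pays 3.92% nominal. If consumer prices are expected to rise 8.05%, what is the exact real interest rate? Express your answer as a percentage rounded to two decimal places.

By the Fisher relation, 1 + r = (1 + i)/(1 + π).
1 + r = 1.03920 / 1.08050 = 0.961777
r = 0.961777 − 1 = -3.8223%, i.e. -3.82%.

-3.82%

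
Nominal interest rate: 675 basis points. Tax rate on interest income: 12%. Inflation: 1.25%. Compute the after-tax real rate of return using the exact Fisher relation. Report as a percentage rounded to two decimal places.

4.63%

After-tax nominal return = 6.75% × (1 − 0.12) = 5.9400%.
1 + r = 1.05940 / 1.01250 = 1.046321
After-tax real rate = 1.046321 − 1 → 4.63%.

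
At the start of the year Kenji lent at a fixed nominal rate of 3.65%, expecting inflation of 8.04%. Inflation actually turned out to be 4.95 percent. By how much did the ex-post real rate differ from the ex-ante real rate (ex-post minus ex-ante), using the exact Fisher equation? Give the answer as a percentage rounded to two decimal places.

2.82%

Ex-ante: (1 + 0.0365)/(1 + 0.0804) − 1 = -4.0633%
Ex-post: (1 + 0.0365)/(1 + 0.0495) − 1 = -1.2387%
Difference (ex-post − ex-ante) = 2.8246% → 2.82%.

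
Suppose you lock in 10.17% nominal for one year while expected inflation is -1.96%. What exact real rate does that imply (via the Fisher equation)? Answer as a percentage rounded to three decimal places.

12.373%

1 + r = 1.10170 / 0.98040 = 1.12372501
r = 1.12372501 − 1 = 12.372501%, i.e. 12.373%.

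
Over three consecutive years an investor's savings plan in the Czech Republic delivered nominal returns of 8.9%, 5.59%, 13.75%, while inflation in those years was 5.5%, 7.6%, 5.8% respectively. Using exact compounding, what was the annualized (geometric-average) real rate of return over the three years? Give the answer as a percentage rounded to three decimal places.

2.885%

Nominal growth factor = 1.0890 × 1.0559 × 1.1375 = 1.30798293
Price-level growth factor = 1.0550 × 1.0760 × 1.0580 = 1.20102044
Real growth factor = 1.30798293 / 1.20102044 = 1.08905967
Annualized real rate = 1.08905967^(1/3) − 1 = 2.8846% → 2.885%.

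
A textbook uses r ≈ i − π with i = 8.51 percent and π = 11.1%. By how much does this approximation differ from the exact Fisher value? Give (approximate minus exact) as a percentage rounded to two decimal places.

-0.26%

Approximate: r ≈ 8.510% − 11.100% = -2.5900%
Exact: (1 + 0.0851)/(1 + 0.1110) − 1 = -2.3312%
Error = -2.5900% − (-2.3312%) = -0.2588% → -0.26%.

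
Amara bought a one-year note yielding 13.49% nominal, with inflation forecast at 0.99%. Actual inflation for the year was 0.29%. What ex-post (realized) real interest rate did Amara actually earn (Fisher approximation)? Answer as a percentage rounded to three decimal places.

13.200%

Ex-post: 13.49% − 0.29% = 13.200%
So the realized real rate is 13.200%.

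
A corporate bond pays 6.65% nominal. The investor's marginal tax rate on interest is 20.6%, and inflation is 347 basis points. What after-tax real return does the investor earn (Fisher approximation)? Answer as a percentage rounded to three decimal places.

1.810%

After-tax nominal return = 6.65% × (1 − 0.206) = 5.2801%.
r ≈ 5.2801% − 3.47% → 1.810%.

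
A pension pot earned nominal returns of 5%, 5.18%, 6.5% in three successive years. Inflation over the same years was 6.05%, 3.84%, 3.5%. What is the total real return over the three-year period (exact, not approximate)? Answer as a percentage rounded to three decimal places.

Compound the nominal returns: 1.0500 × 1.0518 × 1.0650 = 1.1761754.
Compound inflation: 1.0605 × 1.0384 × 1.0350 = 1.1397660.
Deflate: 1.1761754 / 1.1397660 = 1.0319446.
Total real return = 1.0319446 − 1 → 3.194%.

3.194%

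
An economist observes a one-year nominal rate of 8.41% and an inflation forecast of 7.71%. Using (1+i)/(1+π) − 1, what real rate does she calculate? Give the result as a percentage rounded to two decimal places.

By the Fisher relation, 1 + r = (1 + i)/(1 + π).
1 + r = 1.08410 / 1.07710 = 1.006499
r = 1.006499 − 1 = 0.6499%, i.e. 0.65%.

0.65%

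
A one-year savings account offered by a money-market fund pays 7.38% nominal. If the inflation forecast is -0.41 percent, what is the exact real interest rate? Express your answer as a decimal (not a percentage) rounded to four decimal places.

By the Fisher equation, 1 + r = (1 + i)/(1 + π).
1 + r = 1.07380 / 0.99590 = 1.078221
r = 1.078221 − 1 = 7.8221%, i.e. 0.0782.

0.0782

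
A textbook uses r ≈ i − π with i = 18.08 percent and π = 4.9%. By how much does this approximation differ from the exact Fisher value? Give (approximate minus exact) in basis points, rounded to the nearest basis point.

Approximate: r ≈ 18.080% − 4.900% = 13.1800%
Exact: (1 + 0.1808)/(1 + 0.0490) − 1 = 12.5643%
Error = 13.1800% − 12.5643% = 0.6157% → 62 basis points.

62 basis points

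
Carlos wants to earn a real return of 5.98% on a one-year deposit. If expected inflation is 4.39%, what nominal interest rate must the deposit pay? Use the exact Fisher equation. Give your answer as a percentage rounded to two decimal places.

10.63%

(1 + i) = (1 + r)(1 + π) = 1.05980 × 1.04390 = 1.10632522
i = 1.10632522 − 1, so the required nominal rate is 10.63%.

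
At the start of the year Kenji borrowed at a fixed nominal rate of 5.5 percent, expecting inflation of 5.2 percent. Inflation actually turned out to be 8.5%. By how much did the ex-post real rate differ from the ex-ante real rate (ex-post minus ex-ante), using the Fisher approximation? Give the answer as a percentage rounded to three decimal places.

Ex-ante: 5.5% − 5.2% = 0.300%
Ex-post: 5.5% − 8.5% = -3.000%
Difference (ex-post − ex-ante) = -3.3000% → -3.300%.

-3.300%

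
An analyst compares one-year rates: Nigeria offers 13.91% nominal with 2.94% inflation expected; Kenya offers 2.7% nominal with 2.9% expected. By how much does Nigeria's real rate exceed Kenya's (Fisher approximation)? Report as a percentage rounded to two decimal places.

11.17%

Nigeria: 13.91% − 2.94% = 10.970%
Kenya: 2.7% − 2.9% = -0.200%
Differential = 11.170% → 11.17%.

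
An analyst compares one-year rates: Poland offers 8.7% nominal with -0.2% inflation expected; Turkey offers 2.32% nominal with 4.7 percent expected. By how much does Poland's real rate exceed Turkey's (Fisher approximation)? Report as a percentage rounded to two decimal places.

Poland: 8.7% − (-0.2%) = 8.900%
Turkey: 2.32% − 4.7% = -2.380%
Differential = 11.280% → 11.28%.

11.28%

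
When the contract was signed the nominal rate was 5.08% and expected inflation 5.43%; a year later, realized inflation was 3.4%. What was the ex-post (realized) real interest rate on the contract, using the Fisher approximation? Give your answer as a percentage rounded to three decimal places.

1.680%

Ex-post: 5.08% − 3.4% = 1.680%
So the realized real rate is 1.680%.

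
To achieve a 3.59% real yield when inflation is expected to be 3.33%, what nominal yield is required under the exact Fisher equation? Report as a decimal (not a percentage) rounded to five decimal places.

(1 + i) = (1 + r)(1 + π) = 1.03590 × 1.03330 = 1.07039547
i = 1.07039547 − 1, so the required nominal rate is 0.07040.

0.07040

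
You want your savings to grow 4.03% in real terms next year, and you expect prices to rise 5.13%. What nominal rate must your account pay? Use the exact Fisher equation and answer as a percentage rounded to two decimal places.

(1 + i) = (1 + r)(1 + π) = 1.04030 × 1.05130 = 1.09366739
i = 1.09366739 − 1, so the required nominal rate is 9.37%.

9.37%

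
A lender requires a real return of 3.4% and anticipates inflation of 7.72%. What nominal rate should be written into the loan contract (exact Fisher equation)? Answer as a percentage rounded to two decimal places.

11.38%

(1 + i) = (1 + r)(1 + π) = 1.03400 × 1.07720 = 1.1138248
i = 1.1138248 − 1, so the required nominal rate is 11.38%.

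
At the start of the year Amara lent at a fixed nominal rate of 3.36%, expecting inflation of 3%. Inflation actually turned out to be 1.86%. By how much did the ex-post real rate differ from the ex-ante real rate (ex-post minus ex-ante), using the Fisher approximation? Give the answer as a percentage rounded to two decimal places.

1.14%

Ex-ante: 3.36% − 3% = 0.360%
Ex-post: 3.36% − 1.86% = 1.500%
Difference (ex-post − ex-ante) = 1.1400% → 1.14%.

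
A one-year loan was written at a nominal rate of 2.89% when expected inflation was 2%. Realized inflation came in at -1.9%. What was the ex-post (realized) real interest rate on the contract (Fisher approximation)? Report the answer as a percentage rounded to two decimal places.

4.79%

Ex-post: 2.89% − (-1.9%) = 4.790%
So the realized real rate is 4.79%.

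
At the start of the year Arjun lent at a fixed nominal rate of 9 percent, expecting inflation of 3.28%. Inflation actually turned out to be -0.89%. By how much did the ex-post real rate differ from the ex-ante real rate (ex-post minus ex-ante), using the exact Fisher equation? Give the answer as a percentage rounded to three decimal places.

4.440%

Ex-ante: (1 + 0.0900)/(1 + 0.0328) − 1 = 5.53834%
Ex-post: (1 + 0.0900)/(1 − 0.0089) − 1 = 9.97881%
Difference (ex-post − ex-ante) = 4.44047% → 4.440%.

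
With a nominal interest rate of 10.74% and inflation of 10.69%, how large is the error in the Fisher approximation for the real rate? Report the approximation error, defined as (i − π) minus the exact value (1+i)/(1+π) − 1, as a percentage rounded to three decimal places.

Approximate: r ≈ 10.740% − 10.690% = 0.0500%
Exact: (1 + 0.1074)/(1 + 0.1069) − 1 = 0.0452%
Error = 0.0500% − 0.0452% = 0.0048% → 0.005%.

0.005%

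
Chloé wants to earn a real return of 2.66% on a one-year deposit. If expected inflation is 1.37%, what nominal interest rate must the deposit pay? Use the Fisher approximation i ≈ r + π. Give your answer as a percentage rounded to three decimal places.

i ≈ r + π = 2.66% + 1.37% = 4.030%.

4.030%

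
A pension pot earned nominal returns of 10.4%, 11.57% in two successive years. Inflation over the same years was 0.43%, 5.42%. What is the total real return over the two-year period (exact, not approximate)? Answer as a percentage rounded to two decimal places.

Nominal growth factor = 1.1040 × 1.1157 = 1.231733
Price-level growth factor = 1.0043 × 1.0542 = 1.058733
Real growth factor = 1.231733 / 1.058733 = 1.163403
Total real return = 1.163403 − 1 → 16.34%.

16.34%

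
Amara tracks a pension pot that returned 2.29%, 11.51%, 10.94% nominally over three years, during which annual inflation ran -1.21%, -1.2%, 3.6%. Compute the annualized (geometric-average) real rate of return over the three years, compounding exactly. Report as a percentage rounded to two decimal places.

7.76%

Nominal growth factor = 1.0229 × 1.1151 × 1.1094 = 1.26542135
Price-level growth factor = 0.9879 × 0.9880 × 1.0360 = 1.01118283
Real growth factor = 1.26542135 / 1.01118283 = 1.25142686
Annualized real rate = 1.25142686^(1/3) − 1 = 7.7627% → 7.76%.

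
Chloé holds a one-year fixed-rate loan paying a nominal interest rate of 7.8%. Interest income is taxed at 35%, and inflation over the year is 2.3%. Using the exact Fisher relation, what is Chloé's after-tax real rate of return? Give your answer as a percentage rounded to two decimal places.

After-tax nominal return = 7.8% × (1 − 0.35) = 5.0700%.
1 + r = 1.05070 / 1.02300 = 1.027077
After-tax real rate = 1.027077 − 1 → 2.71%.

2.71%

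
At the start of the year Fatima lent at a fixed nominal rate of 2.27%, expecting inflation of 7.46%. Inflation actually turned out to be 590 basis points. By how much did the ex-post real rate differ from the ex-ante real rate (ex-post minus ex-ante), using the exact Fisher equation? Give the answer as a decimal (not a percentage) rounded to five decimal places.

0.01402

Ex-ante: (1 + 0.0227)/(1 + 0.0746) − 1 = -4.8297%
Ex-post: (1 + 0.0227)/(1 + 0.0590) − 1 = -3.4278%
Difference (ex-post − ex-ante) = 1.4019% → 0.01402.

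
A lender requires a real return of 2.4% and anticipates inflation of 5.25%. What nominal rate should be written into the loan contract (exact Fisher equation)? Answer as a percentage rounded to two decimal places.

(1 + i) = (1 + r)(1 + π) = 1.02400 × 1.05250 = 1.07776
i = 1.07776 − 1, so the required nominal rate is 7.78%.

7.78%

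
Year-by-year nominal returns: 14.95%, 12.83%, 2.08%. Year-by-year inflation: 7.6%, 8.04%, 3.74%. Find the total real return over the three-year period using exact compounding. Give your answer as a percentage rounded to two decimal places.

Nominal growth factor = 1.1495 × 1.1283 × 1.0208 = 1.323958
Price-level growth factor = 1.0760 × 1.0804 × 1.0374 = 1.205988
Real growth factor = 1.323958 / 1.205988 = 1.097820
Total real return = 1.097820 − 1 → 9.78%.

9.78%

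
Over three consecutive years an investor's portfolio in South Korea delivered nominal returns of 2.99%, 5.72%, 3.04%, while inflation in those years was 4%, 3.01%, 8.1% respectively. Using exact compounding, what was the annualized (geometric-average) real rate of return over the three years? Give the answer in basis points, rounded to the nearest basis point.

-105 basis points

Nominal growth factor = 1.0299 × 1.0572 × 1.0304 = 1.12191011
Price-level growth factor = 1.0400 × 1.0301 × 1.0810 = 1.15807962
Real growth factor = 1.12191011 / 1.15807962 = 0.96876768
Annualized real rate = 0.96876768^(1/3) − 1 = -1.0521% → -105 basis points.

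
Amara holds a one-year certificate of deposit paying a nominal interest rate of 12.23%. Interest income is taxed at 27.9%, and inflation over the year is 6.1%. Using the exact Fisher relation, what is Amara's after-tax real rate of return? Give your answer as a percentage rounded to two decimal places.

After-tax nominal return = 12.23% × (1 − 0.279) = 8.81783%.
1 + r = 1.0881783 / 1.06100 = 1.025616
After-tax real rate = 1.025616 − 1 → 2.56%.

2.56%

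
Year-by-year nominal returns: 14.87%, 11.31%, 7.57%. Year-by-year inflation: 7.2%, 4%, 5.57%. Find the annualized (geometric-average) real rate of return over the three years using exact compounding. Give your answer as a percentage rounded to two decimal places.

Compound the nominal returns: 1.1487 × 1.1131 × 1.0757 = 1.37540935.
Compound inflation: 1.0720 × 1.0400 × 1.0557 = 1.17697882.
Deflate: 1.37540935 / 1.17697882 = 1.16859312.
Annualized real rate = 1.16859312^(1/3) − 1 = 5.3306% → 5.33%.

5.33%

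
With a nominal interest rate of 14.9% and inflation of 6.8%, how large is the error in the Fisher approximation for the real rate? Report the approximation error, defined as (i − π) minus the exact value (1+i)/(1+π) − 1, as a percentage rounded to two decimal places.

0.52%

Approximate: r ≈ 14.900% − 6.800% = 8.1000%
Exact: (1 + 0.1490)/(1 + 0.0680) − 1 = 7.5843%
Error = 8.1000% − 7.5843% = 0.5157% → 0.52%.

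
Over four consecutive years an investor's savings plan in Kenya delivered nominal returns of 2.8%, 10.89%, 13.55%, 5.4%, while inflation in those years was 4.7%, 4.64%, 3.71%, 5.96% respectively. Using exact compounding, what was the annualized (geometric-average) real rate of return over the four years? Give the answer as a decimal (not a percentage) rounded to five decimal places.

Nominal growth factor = 1.0280 × 1.1089 × 1.1355 × 1.0540 = 1.3643105817
Price-level growth factor = 1.0470 × 1.0464 × 1.0371 × 1.0596 = 1.2039459678
Real growth factor = 1.3643105817 / 1.2039459678 = 1.1331991785
Annualized real rate = 1.1331991785^(1/4) − 1 = 3.175495% → 0.03175.

0.03175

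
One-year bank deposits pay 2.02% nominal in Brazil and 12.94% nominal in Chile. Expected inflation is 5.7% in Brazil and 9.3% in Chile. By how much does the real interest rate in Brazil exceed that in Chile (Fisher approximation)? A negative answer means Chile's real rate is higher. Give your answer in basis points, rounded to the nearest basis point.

-732 basis points

Brazil: 2.02% − 5.7% = -3.680%
Chile: 12.94% − 9.3% = 3.640%
Differential = -7.320% → -732 basis points.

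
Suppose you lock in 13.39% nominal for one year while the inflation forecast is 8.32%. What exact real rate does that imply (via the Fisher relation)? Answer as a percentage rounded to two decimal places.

4.68%

By the Fisher relation, 1 + r = (1 + i)/(1 + π).
1 + r = 1.13390 / 1.08320 = 1.046806
r = 1.046806 − 1 = 4.6806%, i.e. 4.68%.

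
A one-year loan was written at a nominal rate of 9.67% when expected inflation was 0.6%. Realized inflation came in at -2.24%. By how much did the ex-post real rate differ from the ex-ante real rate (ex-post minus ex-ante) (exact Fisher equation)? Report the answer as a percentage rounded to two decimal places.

Ex-ante: (1 + 0.0967)/(1 + 0.0060) − 1 = 9.0159%
Ex-post: (1 + 0.0967)/(1 − 0.0224) − 1 = 12.1829%
Difference (ex-post − ex-ante) = 3.1670% → 3.17%.

3.17%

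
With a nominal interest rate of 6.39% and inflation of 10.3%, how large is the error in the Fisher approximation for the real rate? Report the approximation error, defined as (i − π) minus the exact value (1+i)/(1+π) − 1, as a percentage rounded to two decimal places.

Approximate: r ≈ 6.390% − 10.300% = -3.9100%
Exact: (1 + 0.0639)/(1 + 0.1030) − 1 = -3.5449%
Error = -3.9100% − (-3.5449%) = -0.3651% → -0.37%.

-0.37%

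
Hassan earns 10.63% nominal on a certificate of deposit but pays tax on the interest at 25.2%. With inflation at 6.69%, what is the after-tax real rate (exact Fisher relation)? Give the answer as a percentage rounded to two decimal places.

After-tax nominal return = 10.63% × (1 − 0.252) = 7.95124%.
1 + r = 1.0795124 / 1.06690 = 1.011822
After-tax real rate = 1.011822 − 1 → 1.18%.

1.18%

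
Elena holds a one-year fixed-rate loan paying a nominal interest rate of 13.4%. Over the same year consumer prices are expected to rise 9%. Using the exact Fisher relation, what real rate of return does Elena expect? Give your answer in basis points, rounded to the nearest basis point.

404 basis points

1 + r = 1.13400 / 1.09000 = 1.040367
r = 1.040367 − 1 = 4.0367%, i.e. 404 basis points.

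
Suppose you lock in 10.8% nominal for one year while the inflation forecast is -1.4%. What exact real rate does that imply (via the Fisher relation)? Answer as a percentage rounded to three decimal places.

12.373%

By the Fisher relation, 1 + r = (1 + i)/(1 + π).
1 + r = 1.10800 / 0.98600 = 1.123732
r = 1.123732 − 1 = 12.3732%, i.e. 12.373%.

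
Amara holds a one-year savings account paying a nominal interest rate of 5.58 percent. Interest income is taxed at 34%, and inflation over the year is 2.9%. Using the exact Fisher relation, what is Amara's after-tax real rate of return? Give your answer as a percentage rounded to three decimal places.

0.761%

After-tax nominal return = 5.58% × (1 − 0.34) = 3.6828%.
1 + r = 1.036828 / 1.02900 = 1.007607
After-tax real rate = 1.007607 − 1 → 0.761%.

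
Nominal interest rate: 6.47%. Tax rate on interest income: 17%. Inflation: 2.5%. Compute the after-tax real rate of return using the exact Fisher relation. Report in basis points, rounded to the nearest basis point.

After-tax nominal return = 6.47% × (1 − 0.17) = 5.3701%.
1 + r = 1.053701 / 1.02500 = 1.028001
After-tax real rate = 1.028001 − 1 → 280 basis points.

280 basis points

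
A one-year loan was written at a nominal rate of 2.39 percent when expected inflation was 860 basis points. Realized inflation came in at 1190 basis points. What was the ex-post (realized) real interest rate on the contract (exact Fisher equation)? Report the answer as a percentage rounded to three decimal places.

-8.499%

Ex-post: (1 + 0.0239)/(1 + 0.1190) − 1 = -8.4987%
So the realized real rate is -8.499%.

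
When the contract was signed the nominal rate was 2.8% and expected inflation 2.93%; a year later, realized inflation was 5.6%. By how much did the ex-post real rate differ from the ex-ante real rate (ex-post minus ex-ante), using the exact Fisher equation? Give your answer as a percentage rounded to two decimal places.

-2.53%

Ex-ante: (1 + 0.0280)/(1 + 0.0293) − 1 = -0.1263%
Ex-post: (1 + 0.0280)/(1 + 0.0560) − 1 = -2.6515%
Difference (ex-post − ex-ante) = -2.5252% → -2.53%.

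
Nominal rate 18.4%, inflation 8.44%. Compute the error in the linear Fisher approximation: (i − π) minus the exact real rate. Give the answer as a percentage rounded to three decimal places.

0.775%

Approximate: r ≈ 18.400% − 8.440% = 9.9600%
Exact: (1 + 0.1840)/(1 + 0.0844) − 1 = 9.1848%
Error = 9.9600% − 9.1848% = 0.7752% → 0.775%.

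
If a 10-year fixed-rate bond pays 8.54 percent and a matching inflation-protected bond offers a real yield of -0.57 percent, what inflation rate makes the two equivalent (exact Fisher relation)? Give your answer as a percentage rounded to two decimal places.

9.16%

(1 + π) = (1 + i)/(1 + r) = 1.08540 / 0.99430 = 1.091622
Break-even inflation = 1.091622 − 1 → 9.16%.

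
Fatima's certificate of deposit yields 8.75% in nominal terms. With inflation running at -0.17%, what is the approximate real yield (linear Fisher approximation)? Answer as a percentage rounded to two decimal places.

r ≈ i − π = 8.75% − (-0.17%) = 8.92%.

8.92%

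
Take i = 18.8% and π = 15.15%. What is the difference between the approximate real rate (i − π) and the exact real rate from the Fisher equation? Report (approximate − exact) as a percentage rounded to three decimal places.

Approximate: r ≈ 18.800% − 15.150% = 3.6500%
Exact: (1 + 0.1880)/(1 + 0.1515) − 1 = 3.1698%
Error = 3.6500% − 3.1698% = 0.4802% → 0.480%.

0.480%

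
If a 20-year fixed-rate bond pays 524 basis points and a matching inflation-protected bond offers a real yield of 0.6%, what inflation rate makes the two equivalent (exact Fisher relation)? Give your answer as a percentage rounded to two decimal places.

(1 + π) = (1 + i)/(1 + r) = 1.05240 / 1.00600 = 1.046123
Break-even inflation = 1.046123 − 1 → 4.61%.

4.61%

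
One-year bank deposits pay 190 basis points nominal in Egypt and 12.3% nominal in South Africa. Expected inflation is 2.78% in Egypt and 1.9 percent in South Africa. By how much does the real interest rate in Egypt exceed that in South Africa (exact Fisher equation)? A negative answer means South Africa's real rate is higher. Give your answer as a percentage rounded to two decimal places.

Egypt: (1 + 0.0190)/(1 + 0.0278) − 1 = -0.8562%
South Africa: (1 + 0.1230)/(1 + 0.0190) − 1 = 10.2061%
Differential = -0.8562% − 10.2061% = -11.0623% → -11.06%.

-11.06%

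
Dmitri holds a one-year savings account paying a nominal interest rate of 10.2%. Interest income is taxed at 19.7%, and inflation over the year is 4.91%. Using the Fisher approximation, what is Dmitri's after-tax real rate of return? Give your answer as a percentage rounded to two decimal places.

After-tax nominal return = 10.2% × (1 − 0.197) = 8.1906%.
r ≈ 8.1906% − 4.91% → 3.28%.

3.28%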